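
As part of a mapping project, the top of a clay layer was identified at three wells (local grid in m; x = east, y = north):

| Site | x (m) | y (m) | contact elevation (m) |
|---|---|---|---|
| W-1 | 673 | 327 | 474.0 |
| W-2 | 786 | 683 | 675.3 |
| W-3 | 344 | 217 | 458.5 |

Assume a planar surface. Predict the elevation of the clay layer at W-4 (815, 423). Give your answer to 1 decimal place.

510.6 m

Two edge vectors: W-1→W-2 = (113, 356, 201.3), W-1→W-3 = (-329, -110, -15.5).
Normal n = (W-1→W-2) × (W-1→W-3) = (16625, -64476.2, 104694).
So ∂z/∂x = −n_x/n_z = −0.15880 and ∂z/∂y = −n_y/n_z = 0.61585.
Intercept c from W-1: 474 + 106.87 − 201.38 = 379.49.
At (815, 423): z = −129.4 + 260.5 + 379.49 = 510.6 m.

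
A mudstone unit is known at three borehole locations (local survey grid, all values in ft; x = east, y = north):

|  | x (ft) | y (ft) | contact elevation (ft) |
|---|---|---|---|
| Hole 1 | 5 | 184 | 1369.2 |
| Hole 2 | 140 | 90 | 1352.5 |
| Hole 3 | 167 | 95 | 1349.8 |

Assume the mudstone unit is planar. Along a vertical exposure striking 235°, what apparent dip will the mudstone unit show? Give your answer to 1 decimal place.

4.0°

Two edge vectors: Hole 1→Hole 2 = (135, -94, -16.7), Hole 1→Hole 3 = (162, -89, -19.4).
Normal n = (Hole 1→Hole 2) × (Hole 1→Hole 3) = (337.3, -86.4, 3213).
So ∂z/∂x = −n_x/n_z = −0.10498 and ∂z/∂y = −n_y/n_z = 0.02689.
Unit vector along 235° is (sin 235°, cos 235°) = (-0.8192, -0.5736).
Slope in that direction = a·(-0.8192) + b·(-0.5736) = 0.07057.
Apparent dip = arctan|0.07057| = 4.0° (true dip is 6.2°, so apparent ≤ true as expected).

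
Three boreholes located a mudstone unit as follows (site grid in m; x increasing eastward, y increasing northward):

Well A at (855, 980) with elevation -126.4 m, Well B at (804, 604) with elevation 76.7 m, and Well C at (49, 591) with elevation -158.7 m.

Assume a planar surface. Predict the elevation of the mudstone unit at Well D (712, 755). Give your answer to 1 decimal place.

-41.1 m

Two edge vectors: Well A→Well B = (-51, -376, 203.1), Well A→Well C = (-806, -389, -32.3).
Normal n = (Well A→Well B) × (Well A→Well C) = (91150.7, -165345.9, -283217).
So ∂z/∂x = −n_x/n_z = 0.32184 and ∂z/∂y = −n_y/n_z = −0.58381.
Intercept c from Well A: -126.4 − 275.17 + 572.14 = 170.56.
At (712, 755): z = 229.2 − 440.8 + 170.56 = -41.1 m.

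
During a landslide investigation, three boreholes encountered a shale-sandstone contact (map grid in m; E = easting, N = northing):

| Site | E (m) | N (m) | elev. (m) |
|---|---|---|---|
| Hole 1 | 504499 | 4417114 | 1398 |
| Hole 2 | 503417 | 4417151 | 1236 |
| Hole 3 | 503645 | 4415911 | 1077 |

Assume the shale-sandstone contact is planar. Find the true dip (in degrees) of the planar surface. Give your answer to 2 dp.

12.43°

Let the plane be z = a·E + b·N + c.
Hole 2−Hole 1: −1082a + 37b = −162;  Hole 3−Hole 1: −854a − 1203b = −321.
Solving gives a = 0.15508, b = 0.15674.
Gradient magnitude |∇z| = √(a² + b²) = √(0.02405 + 0.02457) = 0.22050.
True dip = arctan(0.22050) = 12.43°, dipping toward SW (azimuth ≈ 225°).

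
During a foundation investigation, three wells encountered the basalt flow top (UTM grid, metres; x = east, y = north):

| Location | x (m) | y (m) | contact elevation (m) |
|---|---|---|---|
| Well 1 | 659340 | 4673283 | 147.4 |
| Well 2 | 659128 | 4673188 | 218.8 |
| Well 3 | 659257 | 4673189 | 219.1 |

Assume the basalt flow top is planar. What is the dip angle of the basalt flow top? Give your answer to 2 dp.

Two edge vectors: Well 1→Well 2 = (-212, -95, 71.4), Well 1→Well 3 = (-83, -94, 71.7).
Normal n = (Well 1→Well 2) × (Well 1→Well 3) = (-99.9, 9274.2, 12043).
So ∂z/∂x = −n_x/n_z = 0.00830 and ∂z/∂y = −n_y/n_z = −0.77009.
Gradient magnitude |∇z| = √(a² + b²) = √(0.00007 + 0.59304) = 0.77014.
True dip = arctan(0.77014) = 37.60°, dipping toward N (azimuth ≈ 359°).

37.60°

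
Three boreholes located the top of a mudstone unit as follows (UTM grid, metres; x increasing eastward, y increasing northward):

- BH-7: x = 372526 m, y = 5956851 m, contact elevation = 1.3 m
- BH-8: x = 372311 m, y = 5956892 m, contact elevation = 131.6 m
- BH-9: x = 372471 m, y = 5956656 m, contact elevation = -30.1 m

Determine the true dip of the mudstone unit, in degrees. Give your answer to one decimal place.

32.2°

Two edge vectors: BH-7→BH-8 = (-215, 41, 130.3), BH-7→BH-9 = (-55, -195, -31.4).
Normal n = (BH-7→BH-8) × (BH-7→BH-9) = (24121.1, -13917.5, 44180).
So ∂z/∂x = −n_x/n_z = −0.54597 and ∂z/∂y = −n_y/n_z = 0.31502.
Gradient magnitude |∇z| = √(a² + b²) = √(0.29809 + 0.09924) = 0.63034.
True dip = arctan(0.63034) = 32.2°, dipping toward ESE (azimuth ≈ 120°).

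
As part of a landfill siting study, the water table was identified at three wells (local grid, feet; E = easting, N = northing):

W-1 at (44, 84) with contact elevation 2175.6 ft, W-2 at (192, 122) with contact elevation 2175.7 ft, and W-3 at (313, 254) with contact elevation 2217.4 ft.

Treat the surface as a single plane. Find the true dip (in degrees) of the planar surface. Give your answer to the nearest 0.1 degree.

23.1°

Two edge vectors: W-1→W-2 = (148, 38, 0.1), W-1→W-3 = (269, 170, 41.8).
Normal n = (W-1→W-2) × (W-1→W-3) = (1571.4, -6159.5, 14938).
So ∂z/∂E = −n_x/n_z = −0.10519 and ∂z/∂N = −n_y/n_z = 0.41234.
Gradient magnitude |∇z| = √(a² + b²) = √(0.01107 + 0.17002) = 0.42554.
True dip = arctan(0.42554) = 23.1°, dipping toward SSE (azimuth ≈ 166°).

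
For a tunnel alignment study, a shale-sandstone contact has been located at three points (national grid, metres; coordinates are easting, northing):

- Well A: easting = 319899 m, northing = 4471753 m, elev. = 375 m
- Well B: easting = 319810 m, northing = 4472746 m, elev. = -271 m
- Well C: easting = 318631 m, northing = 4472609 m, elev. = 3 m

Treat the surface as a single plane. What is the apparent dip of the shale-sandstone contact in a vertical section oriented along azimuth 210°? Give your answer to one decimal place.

33.1°

Let the plane be z = a·easting + b·northing + c.
Well B−Well A: −89a + 993b = −646;  Well C−Well A: −1268a + 856b = −372.
Solving gives a = −0.15519, b = −0.66446.
Unit vector along 210° is (sin 210°, cos 210°) = (-0.5000, -0.8660).
Slope in that direction = a·(-0.5000) + b·(-0.8660) = 0.65304.
Apparent dip = arctan|0.65304| = 33.1° (true dip is 34.3°, so apparent ≤ true as expected).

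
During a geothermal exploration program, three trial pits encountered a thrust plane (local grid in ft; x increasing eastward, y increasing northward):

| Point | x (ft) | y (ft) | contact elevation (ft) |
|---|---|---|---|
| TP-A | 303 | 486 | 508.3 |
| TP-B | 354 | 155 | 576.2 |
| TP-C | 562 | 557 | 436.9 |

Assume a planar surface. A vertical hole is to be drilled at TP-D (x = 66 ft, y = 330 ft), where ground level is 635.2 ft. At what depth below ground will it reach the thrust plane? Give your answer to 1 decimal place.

Two edge vectors: TP-A→TP-B = (51, -331, 67.9), TP-A→TP-C = (259, 71, -71.4).
Normal n = (TP-A→TP-B) × (TP-A→TP-C) = (18812.5, 21227.5, 89350).
So ∂z/∂x = −n_x/n_z = −0.21055 and ∂z/∂y = −n_y/n_z = −0.23758.
Intercept c from TP-A: 508.3 + 63.80 + 115.46 = 687.56.
At (66, 330): z_contact = −13.90 − 78.40 + 687.56 = 595.26 ft.
Depth below ground = 635.2 − 595.26 = 39.9 ft.

39.9 ft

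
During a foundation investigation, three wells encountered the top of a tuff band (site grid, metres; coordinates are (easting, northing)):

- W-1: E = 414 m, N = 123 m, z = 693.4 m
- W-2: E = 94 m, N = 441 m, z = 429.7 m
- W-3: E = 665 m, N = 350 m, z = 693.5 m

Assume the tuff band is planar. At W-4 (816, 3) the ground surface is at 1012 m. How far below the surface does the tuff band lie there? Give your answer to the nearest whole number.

Let the plane be z = a·E + b·N + c.
W-2−W-1: −320a + 318b = −263.7;  W-3−W-1: 251a + 227b = 0.1.
Solving gives a = 0.39284, b = −0.43393.
Then c = 693.4 − a·414 − b·123 = 584.14.
At (816, 3): z_contact = 320.6 − 1.3 + 584.14 = 903.4 m.
Depth below ground = 1012 − 903.4 = 109 m.

109 m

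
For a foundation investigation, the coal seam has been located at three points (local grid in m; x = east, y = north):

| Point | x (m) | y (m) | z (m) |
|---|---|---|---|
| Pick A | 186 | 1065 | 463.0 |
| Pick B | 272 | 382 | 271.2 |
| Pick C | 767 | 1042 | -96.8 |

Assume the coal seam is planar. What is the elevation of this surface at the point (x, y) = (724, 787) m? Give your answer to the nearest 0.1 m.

Let the plane be z = a·x + b·y + c.
Pick B−Pick A: 86a − 683b = −191.8;  Pick C−Pick A: 581a − 23b = −559.8.
Solving gives a = −0.957165, b = 0.160298.
Then c = 463 − a·186 − b·1065 = 470.32.
At (724, 787): z = −693.0 + 126.2 + 470.32 = -96.5 m.

-96.5 m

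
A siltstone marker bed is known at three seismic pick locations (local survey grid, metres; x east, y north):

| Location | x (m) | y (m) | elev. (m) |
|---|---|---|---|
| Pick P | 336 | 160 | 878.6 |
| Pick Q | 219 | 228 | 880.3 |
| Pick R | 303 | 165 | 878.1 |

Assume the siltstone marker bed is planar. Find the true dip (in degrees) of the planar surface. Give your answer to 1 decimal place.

Let the plane be z = a·x + b·y + c.
Pick Q−Pick P: −117a + 68b = 1.7;  Pick R−Pick P: −33a + 5b = −0.5.
Solving gives a = 0.02562, b = 0.06908.
Gradient magnitude |∇z| = √(a² + b²) = √(0.00066 + 0.00477) = 0.07368.
True dip = arctan(0.07368) = 4.2°, dipping toward SSW (azimuth ≈ 200°).

4.2°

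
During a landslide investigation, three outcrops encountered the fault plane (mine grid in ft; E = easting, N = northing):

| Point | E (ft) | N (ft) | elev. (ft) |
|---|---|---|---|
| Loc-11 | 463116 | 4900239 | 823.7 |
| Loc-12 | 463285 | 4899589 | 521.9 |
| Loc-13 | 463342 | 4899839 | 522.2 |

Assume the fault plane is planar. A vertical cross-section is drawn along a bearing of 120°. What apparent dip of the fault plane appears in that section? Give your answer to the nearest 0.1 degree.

42.9°

Two edge vectors: Loc-11→Loc-12 = (169, -650, -301.8), Loc-11→Loc-13 = (226, -400, -301.5).
Normal n = (Loc-11→Loc-12) × (Loc-11→Loc-13) = (75255, -17253.3, 79300).
So ∂z/∂E = −n_x/n_z = −0.94899 and ∂z/∂N = −n_y/n_z = 0.21757.
Unit vector along 120° is (sin 120°, cos 120°) = (0.8660, -0.5000).
Slope in that direction = a·(0.8660) + b·(-0.5000) = −0.93064.
Apparent dip = arctan|0.93064| = 42.9° (true dip is 44.2°, so apparent ≤ true as expected).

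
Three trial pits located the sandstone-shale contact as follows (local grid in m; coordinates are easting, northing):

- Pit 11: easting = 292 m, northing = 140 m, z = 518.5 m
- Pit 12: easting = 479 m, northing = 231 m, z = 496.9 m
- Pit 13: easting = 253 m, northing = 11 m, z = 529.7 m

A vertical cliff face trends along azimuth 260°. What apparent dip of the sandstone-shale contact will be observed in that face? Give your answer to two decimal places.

Two edge vectors: Pit 11→Pit 12 = (187, 91, -21.6), Pit 11→Pit 13 = (-39, -129, 11.2).
Normal n = (Pit 11→Pit 12) × (Pit 11→Pit 13) = (-1767.2, -1252, -20574).
So ∂z/∂easting = −n_x/n_z = −0.08589 and ∂z/∂northing = −n_y/n_z = −0.06085.
Unit vector along 260° is (sin 260°, cos 260°) = (-0.9848, -0.1736).
Slope in that direction = a·(-0.9848) + b·(-0.1736) = 0.09516.
Apparent dip = arctan|0.09516| = 5.44° (true dip is 6.0°, so apparent ≤ true as expected).

5.44°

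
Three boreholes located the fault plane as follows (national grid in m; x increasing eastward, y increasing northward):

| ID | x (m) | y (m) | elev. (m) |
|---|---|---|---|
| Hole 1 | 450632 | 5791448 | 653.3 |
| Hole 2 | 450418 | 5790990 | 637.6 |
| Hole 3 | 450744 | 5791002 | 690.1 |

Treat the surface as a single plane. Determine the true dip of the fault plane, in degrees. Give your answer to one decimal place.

Two edge vectors: Hole 1→Hole 2 = (-214, -458, -15.7), Hole 1→Hole 3 = (112, -446, 36.8).
Normal n = (Hole 1→Hole 2) × (Hole 1→Hole 3) = (-23856.6, 6116.8, 146740).
So ∂z/∂x = −n_x/n_z = 0.16258 and ∂z/∂y = −n_y/n_z = −0.04168.
Gradient magnitude |∇z| = √(a² + b²) = √(0.02643 + 0.00174) = 0.16784.
True dip = arctan(0.16784) = 9.5°, dipping toward WNW (azimuth ≈ 284°).

9.5°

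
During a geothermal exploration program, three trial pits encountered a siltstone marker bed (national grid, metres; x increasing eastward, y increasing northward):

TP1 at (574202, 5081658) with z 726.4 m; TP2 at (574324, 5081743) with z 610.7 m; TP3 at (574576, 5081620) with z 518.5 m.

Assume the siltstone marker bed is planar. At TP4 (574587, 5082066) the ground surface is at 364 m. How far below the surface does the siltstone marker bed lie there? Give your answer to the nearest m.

71 m

Two edge vectors: TP1→TP2 = (122, 85, -115.7), TP1→TP3 = (374, -38, -207.9).
Normal n = (TP1→TP2) × (TP1→TP3) = (-22068.1, -17908, -36426).
So ∂z/∂x = −n_x/n_z = −0.60583375 and ∂z/∂y = −n_y/n_z = −0.49162686.
Intercept c from TP1: 726.4 + 347870.95 + 2498279.57 = 2846876.91.
At (574587, 5082066): z_contact = −348104.2 − 2498480.1 + 2846876.91 = 292.6 m.
Depth below ground = 364 − 292.6 = 71 m.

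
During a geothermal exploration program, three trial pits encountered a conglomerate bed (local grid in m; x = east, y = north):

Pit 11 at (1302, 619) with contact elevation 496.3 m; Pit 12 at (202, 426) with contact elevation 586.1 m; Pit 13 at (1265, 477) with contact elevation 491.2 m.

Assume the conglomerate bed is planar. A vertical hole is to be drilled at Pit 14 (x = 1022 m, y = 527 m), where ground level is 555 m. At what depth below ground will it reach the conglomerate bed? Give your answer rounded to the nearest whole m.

Two edge vectors: Pit 11→Pit 12 = (-1100, -193, 89.8), Pit 11→Pit 13 = (-37, -142, -5.1).
Normal n = (Pit 11→Pit 12) × (Pit 11→Pit 13) = (13735.9, -8932.6, 149059).
So ∂z/∂x = −n_x/n_z = −0.09215 and ∂z/∂y = −n_y/n_z = 0.05993.
Intercept c from Pit 11: 496.3 + 119.98 − 37.09 = 579.19.
At (1022, 527): z_contact = −94.2 + 31.6 + 579.19 = 516.6 m.
Depth below ground = 555 − 516.6 = 38 m.

38 m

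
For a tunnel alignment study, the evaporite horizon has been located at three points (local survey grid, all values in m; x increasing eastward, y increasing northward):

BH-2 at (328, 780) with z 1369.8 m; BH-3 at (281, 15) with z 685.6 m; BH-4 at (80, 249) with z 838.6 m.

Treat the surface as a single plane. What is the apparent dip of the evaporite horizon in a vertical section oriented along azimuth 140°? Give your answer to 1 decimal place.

26.8°

Two edge vectors: BH-2→BH-3 = (-47, -765, -684.2), BH-2→BH-4 = (-248, -531, -531.2).
Normal n = (BH-2→BH-3) × (BH-2→BH-4) = (43057.8, 144715.2, -164763).
So ∂z/∂x = −n_x/n_z = 0.26133 and ∂z/∂y = −n_y/n_z = 0.87832.
Unit vector along 140° is (sin 140°, cos 140°) = (0.6428, -0.7660).
Slope in that direction = a·(0.6428) + b·(-0.7660) = −0.50485.
Apparent dip = arctan|0.50485| = 26.8° (true dip is 42.5°, so apparent ≤ true as expected).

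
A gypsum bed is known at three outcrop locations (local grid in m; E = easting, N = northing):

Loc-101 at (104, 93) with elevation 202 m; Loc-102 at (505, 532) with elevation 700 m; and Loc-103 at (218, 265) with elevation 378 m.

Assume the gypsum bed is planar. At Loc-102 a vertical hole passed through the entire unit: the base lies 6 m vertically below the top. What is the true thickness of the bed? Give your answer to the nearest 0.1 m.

4.6 m

Let the plane be z = a·E + b·N + c.
Loc-102−Loc-101: 401a + 439b = 498;  Loc-103−Loc-101: 114a + 172b = 176.
Solving gives a = 0.44341, b = 0.72937.
|∇z| = √(a²+b²) = 0.85357, so dip δ = arctan(0.85357) = 40.48°.
True thickness = vertical thickness × cos δ = 6 × cos 40.48° = 4.6 m.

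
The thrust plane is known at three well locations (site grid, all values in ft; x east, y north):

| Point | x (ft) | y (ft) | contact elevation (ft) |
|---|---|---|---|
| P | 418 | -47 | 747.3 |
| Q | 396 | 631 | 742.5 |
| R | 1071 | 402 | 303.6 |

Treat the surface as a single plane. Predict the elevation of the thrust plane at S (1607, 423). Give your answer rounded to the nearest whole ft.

Let the plane be z = a·x + b·y + c.
Q−P: −22a + 678b = −4.8;  R−P: 653a + 449b = −443.7.
Solving gives a = −0.65989, b = −0.02849.
Then c = 747.3 − a·418 − b·-47 = 1021.79.
At (1607, 423): z = −1060.4 − 12.1 + 1021.79 = -50.7 ft.

-51 ft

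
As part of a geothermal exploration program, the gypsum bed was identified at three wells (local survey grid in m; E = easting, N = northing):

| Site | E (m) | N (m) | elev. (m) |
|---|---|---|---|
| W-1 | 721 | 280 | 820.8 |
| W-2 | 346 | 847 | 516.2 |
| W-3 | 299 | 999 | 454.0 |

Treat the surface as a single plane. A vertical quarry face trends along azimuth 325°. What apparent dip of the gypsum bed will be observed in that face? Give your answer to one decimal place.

24.3°

Let the plane be z = a·E + b·N + c.
W-2−W-1: −375a + 567b = −304.6;  W-3−W-1: −422a + 719b = −366.8.
Solving gives a = 0.36347, b = −0.29682.
Unit vector along 325° is (sin 325°, cos 325°) = (-0.5736, 0.8192).
Slope in that direction = a·(-0.5736) + b·(0.8192) = −0.45162.
Apparent dip = arctan|0.45162| = 24.3° (true dip is 25.1°, so apparent ≤ true as expected).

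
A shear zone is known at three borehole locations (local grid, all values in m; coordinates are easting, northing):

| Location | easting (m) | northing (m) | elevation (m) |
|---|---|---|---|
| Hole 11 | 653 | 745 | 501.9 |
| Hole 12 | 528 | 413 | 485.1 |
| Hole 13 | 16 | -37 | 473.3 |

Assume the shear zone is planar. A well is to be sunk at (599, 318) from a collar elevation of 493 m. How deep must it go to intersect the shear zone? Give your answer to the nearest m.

16 m

Let the plane be z = a·easting + b·northing + c.
Hole 12−Hole 11: −125a − 332b = −16.8;  Hole 13−Hole 11: −637a − 782b = −28.6.
Solving gives a = −0.03203, b = 0.06266.
Then c = 501.9 − a·653 − b·745 = 476.13.
At (599, 318): z_contact = −19.2 + 19.9 + 476.13 = 476.9 m.
Depth below ground = 493 − 476.9 = 16 m.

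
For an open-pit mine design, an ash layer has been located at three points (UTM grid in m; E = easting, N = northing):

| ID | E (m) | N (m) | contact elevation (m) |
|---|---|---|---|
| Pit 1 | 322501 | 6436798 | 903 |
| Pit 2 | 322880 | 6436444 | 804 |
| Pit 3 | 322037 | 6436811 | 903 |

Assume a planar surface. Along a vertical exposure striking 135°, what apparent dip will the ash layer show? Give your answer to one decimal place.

Let the plane be z = a·E + b·N + c.
Pit 2−Pit 1: 379a − 354b = −99;  Pit 3−Pit 1: −464a + 13b = 0.
Solving gives a = 0.00808, b = 0.28831.
Unit vector along 135° is (sin 135°, cos 135°) = (0.7071, -0.7071).
Slope in that direction = a·(0.7071) + b·(-0.7071) = −0.19815.
Apparent dip = arctan|0.19815| = 11.2° (true dip is 16.1°, so apparent ≤ true as expected).

11.2°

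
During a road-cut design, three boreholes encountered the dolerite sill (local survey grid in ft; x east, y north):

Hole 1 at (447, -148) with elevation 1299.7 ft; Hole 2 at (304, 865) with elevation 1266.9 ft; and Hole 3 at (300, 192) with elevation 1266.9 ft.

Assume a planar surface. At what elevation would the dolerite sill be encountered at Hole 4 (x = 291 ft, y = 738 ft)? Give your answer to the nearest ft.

Let the plane be z = a·x + b·y + c.
Hole 2−Hole 1: −143a + 1013b = −32.8;  Hole 3−Hole 1: −147a + 340b = −32.8.
Solving gives a = 0.22010, b = −0.00131.
Then c = 1299.7 − a·447 − b·-148 = 1201.12.
At (291, 738): z = 64.1 − 1.0 + 1201.12 = 1264.2 ft.

1264 ft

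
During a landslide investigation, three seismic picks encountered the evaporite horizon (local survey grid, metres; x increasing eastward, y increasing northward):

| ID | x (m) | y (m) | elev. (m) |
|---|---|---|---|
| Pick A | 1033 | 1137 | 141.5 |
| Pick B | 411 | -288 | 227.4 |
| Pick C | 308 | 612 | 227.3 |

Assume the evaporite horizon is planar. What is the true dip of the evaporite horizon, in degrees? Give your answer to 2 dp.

Let the plane be z = a·x + b·y + c.
Pick B−Pick A: −622a − 1425b = 85.9;  Pick C−Pick A: −725a − 525b = 85.8.
Solving gives a = −0.10921, b = −0.01261.
Gradient magnitude |∇z| = √(a² + b²) = √(0.01193 + 0.00016) = 0.10994.
True dip = arctan(0.10994) = 6.27°, dipping toward E (azimuth ≈ 083°).

6.27°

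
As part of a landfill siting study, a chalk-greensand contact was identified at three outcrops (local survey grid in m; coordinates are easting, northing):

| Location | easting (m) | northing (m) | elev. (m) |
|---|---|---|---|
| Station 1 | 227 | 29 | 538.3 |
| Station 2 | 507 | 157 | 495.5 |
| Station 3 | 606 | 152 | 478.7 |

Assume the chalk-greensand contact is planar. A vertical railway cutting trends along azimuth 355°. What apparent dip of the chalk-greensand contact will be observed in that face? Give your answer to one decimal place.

Two edge vectors: Station 1→Station 2 = (280, 128, -42.8), Station 1→Station 3 = (379, 123, -59.6).
Normal n = (Station 1→Station 2) × (Station 1→Station 3) = (-2364.4, 466.8, -14072).
So ∂z/∂easting = −n_x/n_z = −0.16802 and ∂z/∂northing = −n_y/n_z = 0.03317.
Unit vector along 355° is (sin 355°, cos 355°) = (-0.0872, 0.9962).
Slope in that direction = a·(-0.0872) + b·(0.9962) = 0.04769.
Apparent dip = arctan|0.04769| = 2.7° (true dip is 9.7°, so apparent ≤ true as expected).

2.7°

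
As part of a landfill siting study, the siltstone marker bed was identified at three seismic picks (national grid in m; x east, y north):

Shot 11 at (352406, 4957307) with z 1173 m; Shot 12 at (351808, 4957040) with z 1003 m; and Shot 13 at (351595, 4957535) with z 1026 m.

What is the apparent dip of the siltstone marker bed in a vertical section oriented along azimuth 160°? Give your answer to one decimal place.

Two edge vectors: Shot 11→Shot 12 = (-598, -267, -170), Shot 11→Shot 13 = (-811, 228, -147).
Normal n = (Shot 11→Shot 12) × (Shot 11→Shot 13) = (78009, 49964, -352881).
So ∂z/∂x = −n_x/n_z = 0.22106 and ∂z/∂y = −n_y/n_z = 0.14159.
Unit vector along 160° is (sin 160°, cos 160°) = (0.3420, -0.9397).
Slope in that direction = a·(0.3420) + b·(-0.9397) = −0.05744.
Apparent dip = arctan|0.05744| = 3.3° (true dip is 14.7°, so apparent ≤ true as expected).

3.3°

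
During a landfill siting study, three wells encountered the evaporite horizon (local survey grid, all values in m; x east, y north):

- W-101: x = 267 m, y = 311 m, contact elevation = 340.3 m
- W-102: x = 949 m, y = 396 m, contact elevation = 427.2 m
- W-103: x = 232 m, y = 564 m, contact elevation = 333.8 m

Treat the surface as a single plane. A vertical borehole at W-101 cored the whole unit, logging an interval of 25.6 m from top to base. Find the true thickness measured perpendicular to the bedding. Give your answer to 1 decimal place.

Two edge vectors: W-101→W-102 = (682, 85, 86.9), W-101→W-103 = (-35, 253, -6.5).
Normal n = (W-101→W-102) × (W-101→W-103) = (-22538.2, 1391.5, 175521).
So ∂z/∂x = −n_x/n_z = 0.12841 and ∂z/∂y = −n_y/n_z = −0.00793.
|∇z| = √(a²+b²) = 0.12865, so dip δ = arctan(0.12865) = 7.33°.
True thickness = vertical thickness × cos δ = 25.6 × cos 7.33° = 25.4 m.

25.4 m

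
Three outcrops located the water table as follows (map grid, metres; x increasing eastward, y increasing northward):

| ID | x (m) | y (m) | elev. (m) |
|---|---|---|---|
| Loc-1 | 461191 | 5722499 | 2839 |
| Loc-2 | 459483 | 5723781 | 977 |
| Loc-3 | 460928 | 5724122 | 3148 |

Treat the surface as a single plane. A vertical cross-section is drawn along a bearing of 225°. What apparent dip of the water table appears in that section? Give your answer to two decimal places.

52.18°

Two edge vectors: Loc-1→Loc-2 = (-1708, 1282, -1862), Loc-1→Loc-3 = (-263, 1623, 309).
Normal n = (Loc-1→Loc-2) × (Loc-1→Loc-3) = (3418164, 1017478, -2434918).
So ∂z/∂x = −n_x/n_z = 1.40381 and ∂z/∂y = −n_y/n_z = 0.41787.
Unit vector along 225° is (sin 225°, cos 225°) = (-0.7071, -0.7071).
Slope in that direction = a·(-0.7071) + b·(-0.7071) = −1.28812.
Apparent dip = arctan|1.28812| = 52.18° (true dip is 55.7°, so apparent ≤ true as expected).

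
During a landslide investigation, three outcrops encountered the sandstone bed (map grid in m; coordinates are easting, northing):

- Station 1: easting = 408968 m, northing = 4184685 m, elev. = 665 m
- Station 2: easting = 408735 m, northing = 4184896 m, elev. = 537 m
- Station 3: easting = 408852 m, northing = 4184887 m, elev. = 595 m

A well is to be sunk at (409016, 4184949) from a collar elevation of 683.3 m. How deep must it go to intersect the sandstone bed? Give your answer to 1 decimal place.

11.8 m

Let the plane be z = a·easting + b·northing + c.
Station 2−Station 1: −233a + 211b = −128;  Station 3−Station 1: −116a + 202b = −70.
Solving gives a = 0.490748119, b = −0.064718902.
Then c = 665 − a·408968 − b·4184685 = 70792.94.
At (409016, 4184949): z_contact = 200723.83 − 270845.30 + 70792.94 = 671.47 m.
Depth below ground = 683.3 − 671.47 = 11.8 m.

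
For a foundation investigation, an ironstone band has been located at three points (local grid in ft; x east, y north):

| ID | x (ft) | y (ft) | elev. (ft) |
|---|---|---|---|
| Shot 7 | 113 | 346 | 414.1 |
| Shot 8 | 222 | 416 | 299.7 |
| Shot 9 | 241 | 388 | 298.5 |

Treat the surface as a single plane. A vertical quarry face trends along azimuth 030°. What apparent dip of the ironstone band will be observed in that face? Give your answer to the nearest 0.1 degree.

Two edge vectors: Shot 7→Shot 8 = (109, 70, -114.4), Shot 7→Shot 9 = (128, 42, -115.6).
Normal n = (Shot 7→Shot 8) × (Shot 7→Shot 9) = (-3287.2, -2042.8, -4382).
So ∂z/∂x = −n_x/n_z = −0.75016 and ∂z/∂y = −n_y/n_z = −0.46618.
Unit vector along 030° is (sin 30°, cos 30°) = (0.5000, 0.8660).
Slope in that direction = a·(0.5000) + b·(0.8660) = −0.77880.
Apparent dip = arctan|0.77880| = 37.9° (true dip is 41.5°, so apparent ≤ true as expected).

37.9°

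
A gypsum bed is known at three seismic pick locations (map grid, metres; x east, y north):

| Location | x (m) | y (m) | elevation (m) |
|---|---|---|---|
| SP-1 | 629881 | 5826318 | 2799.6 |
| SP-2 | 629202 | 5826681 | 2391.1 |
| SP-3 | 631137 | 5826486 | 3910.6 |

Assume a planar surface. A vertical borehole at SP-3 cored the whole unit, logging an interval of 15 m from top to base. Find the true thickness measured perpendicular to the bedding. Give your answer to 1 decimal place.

11.0 m

Let the plane be z = a·x + b·y + c.
SP-2−SP-1: −679a + 363b = −408.5;  SP-3−SP-1: 1256a + 168b = 1111.
Solving gives a = 0.82793, b = 0.42332.
|∇z| = √(a²+b²) = 0.92988, so dip δ = arctan(0.92988) = 42.92°.
True thickness = vertical thickness × cos δ = 15 × cos 42.92° = 11.0 m.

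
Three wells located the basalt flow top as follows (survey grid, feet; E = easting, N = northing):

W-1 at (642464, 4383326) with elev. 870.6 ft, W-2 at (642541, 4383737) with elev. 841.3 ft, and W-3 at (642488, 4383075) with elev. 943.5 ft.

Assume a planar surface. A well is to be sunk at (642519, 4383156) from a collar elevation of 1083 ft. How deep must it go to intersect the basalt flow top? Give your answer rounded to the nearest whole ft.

Let the plane be z = a·E + b·N + c.
W-2−W-1: 77a + 411b = −29.3;  W-3−W-1: 24a − 251b = 72.9.
Solving gives a = 0.77447158, b = −0.21638519.
Then c = 870.6 − a·642464 − b·4383326 = 451787.31.
At (642519, 4383156): z_contact = 497612.7 − 948450.0 + 451787.31 = 950.0 ft.
Depth below ground = 1083 − 950.0 = 133 ft.

133 ft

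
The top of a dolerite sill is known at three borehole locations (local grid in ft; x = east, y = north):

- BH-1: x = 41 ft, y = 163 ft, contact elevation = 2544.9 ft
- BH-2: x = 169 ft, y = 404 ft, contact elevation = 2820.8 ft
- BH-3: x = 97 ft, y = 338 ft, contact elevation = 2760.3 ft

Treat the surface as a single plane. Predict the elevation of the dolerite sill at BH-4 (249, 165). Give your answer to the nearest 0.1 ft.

2462.9 ft

Let the plane be z = a·x + b·y + c.
BH-2−BH-1: 128a + 241b = 275.9;  BH-3−BH-1: 56a + 175b = 215.4.
Solving gives a = −0.40756, b = 1.36128.
Then c = 2544.9 − a·41 − b·163 = 2339.72.
At (249, 165): z = −101.5 + 224.6 + 2339.72 = 2462.9 ft.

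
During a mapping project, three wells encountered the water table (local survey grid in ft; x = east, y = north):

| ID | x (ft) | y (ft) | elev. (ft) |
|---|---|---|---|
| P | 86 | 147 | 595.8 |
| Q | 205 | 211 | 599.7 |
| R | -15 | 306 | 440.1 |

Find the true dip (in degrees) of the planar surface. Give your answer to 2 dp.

39.60°

Two edge vectors: P→Q = (119, 64, 3.9), P→R = (-101, 159, -155.7).
Normal n = (P→Q) × (P→R) = (-10584.9, 18134.4, 25385).
So ∂z/∂x = −n_x/n_z = 0.41697 and ∂z/∂y = −n_y/n_z = −0.71437.
Gradient magnitude |∇z| = √(a² + b²) = √(0.17387 + 0.51033) = 0.82716.
True dip = arctan(0.82716) = 39.60°, dipping toward NNW (azimuth ≈ 330°).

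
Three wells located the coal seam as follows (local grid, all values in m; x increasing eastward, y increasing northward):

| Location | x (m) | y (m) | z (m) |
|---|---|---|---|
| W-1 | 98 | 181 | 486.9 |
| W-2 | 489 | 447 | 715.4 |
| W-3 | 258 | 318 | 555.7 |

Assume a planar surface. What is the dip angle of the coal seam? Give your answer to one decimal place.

55.8°

Let the plane be z = a·x + b·y + c.
W-2−W-1: 391a + 266b = 228.5;  W-3−W-1: 160a + 137b = 68.8.
Solving gives a = 1.18140, b = −0.87755.
Gradient magnitude |∇z| = √(a² + b²) = √(1.39571 + 0.77010) = 1.47167.
True dip = arctan(1.47167) = 55.8°, dipping toward NW (azimuth ≈ 307°).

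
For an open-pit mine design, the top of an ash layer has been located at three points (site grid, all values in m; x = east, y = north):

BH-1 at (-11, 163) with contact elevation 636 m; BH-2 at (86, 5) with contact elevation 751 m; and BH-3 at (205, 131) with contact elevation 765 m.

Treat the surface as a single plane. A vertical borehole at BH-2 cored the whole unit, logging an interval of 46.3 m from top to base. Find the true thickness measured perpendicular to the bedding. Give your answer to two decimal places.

38.48 m

Two edge vectors: BH-1→BH-2 = (97, -158, 115), BH-1→BH-3 = (216, -32, 129).
Normal n = (BH-1→BH-2) × (BH-1→BH-3) = (-16702, 12327, 31024).
So ∂z/∂x = −n_x/n_z = 0.53836 and ∂z/∂y = −n_y/n_z = −0.39734.
|∇z| = √(a²+b²) = 0.66911, so dip δ = arctan(0.66911) = 33.79°.
True thickness = vertical thickness × cos δ = 46.3 × cos 33.79° = 38.48 m.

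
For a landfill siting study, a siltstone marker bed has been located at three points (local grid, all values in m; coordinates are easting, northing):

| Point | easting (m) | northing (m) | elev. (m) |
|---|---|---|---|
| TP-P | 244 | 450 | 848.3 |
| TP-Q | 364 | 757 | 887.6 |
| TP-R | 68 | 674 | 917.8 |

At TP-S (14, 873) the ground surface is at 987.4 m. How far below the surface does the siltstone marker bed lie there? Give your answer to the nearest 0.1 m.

Two edge vectors: TP-P→TP-Q = (120, 307, 39.3), TP-P→TP-R = (-176, 224, 69.5).
Normal n = (TP-P→TP-Q) × (TP-P→TP-R) = (12533.3, -15256.8, 80912).
So ∂z/∂easting = −n_x/n_z = −0.15490 and ∂z/∂northing = −n_y/n_z = 0.18856.
Intercept c from TP-P: 848.3 + 37.80 − 84.85 = 801.24.
At (14, 873): z_contact = −2.17 + 164.61 + 801.24 = 963.69 m.
Depth below ground = 987.4 − 963.69 = 23.7 m.

23.7 m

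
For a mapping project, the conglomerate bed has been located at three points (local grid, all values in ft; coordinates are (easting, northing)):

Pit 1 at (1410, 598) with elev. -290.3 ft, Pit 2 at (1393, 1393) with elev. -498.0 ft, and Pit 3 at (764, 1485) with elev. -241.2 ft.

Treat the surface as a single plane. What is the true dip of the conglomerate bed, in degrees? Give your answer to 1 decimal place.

27.6°

Let the plane be z = a·E + b·N + c.
Pit 2−Pit 1: −17a + 795b = −207.7;  Pit 3−Pit 1: −646a + 887b = 49.1.
Solving gives a = −0.44788, b = −0.27084.
Gradient magnitude |∇z| = √(a² + b²) = √(0.20060 + 0.07335) = 0.52340.
True dip = arctan(0.52340) = 27.6°, dipping toward ENE (azimuth ≈ 059°).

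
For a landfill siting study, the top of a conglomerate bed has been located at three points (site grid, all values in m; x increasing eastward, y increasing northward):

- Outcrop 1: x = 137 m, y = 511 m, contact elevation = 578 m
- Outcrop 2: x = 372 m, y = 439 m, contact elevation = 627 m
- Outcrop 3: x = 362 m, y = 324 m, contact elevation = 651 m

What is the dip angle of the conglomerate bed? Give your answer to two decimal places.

14.68°

Let the plane be z = a·x + b·y + c.
Outcrop 2−Outcrop 1: 235a − 72b = 49;  Outcrop 3−Outcrop 1: 225a − 187b = 73.
Solving gives a = 0.14082, b = −0.22094.
Gradient magnitude |∇z| = √(a² + b²) = √(0.01983 + 0.04881) = 0.26200.
True dip = arctan(0.26200) = 14.68°, dipping toward NNW (azimuth ≈ 327°).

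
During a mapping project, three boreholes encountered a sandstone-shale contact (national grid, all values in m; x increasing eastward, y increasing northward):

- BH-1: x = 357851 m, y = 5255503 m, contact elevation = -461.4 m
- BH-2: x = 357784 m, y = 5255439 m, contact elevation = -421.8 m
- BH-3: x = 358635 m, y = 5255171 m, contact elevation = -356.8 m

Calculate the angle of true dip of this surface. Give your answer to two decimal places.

Two edge vectors: BH-1→BH-2 = (-67, -64, 39.6), BH-1→BH-3 = (784, -332, 104.6).
Normal n = (BH-1→BH-2) × (BH-1→BH-3) = (6452.8, 38054.6, 72420).
So ∂z/∂x = −n_x/n_z = −0.08910 and ∂z/∂y = −n_y/n_z = −0.52547.
Gradient magnitude |∇z| = √(a² + b²) = √(0.00794 + 0.27612) = 0.53297.
True dip = arctan(0.53297) = 28.06°, dipping toward N (azimuth ≈ 010°).

28.06°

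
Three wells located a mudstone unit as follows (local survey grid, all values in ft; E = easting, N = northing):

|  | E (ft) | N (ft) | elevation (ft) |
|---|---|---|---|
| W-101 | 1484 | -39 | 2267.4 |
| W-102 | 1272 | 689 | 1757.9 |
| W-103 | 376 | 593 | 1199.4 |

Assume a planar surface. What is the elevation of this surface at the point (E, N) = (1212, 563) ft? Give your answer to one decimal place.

1780.6 ft

Let the plane be z = a·E + b·N + c.
W-102−W-101: −212a + 728b = −509.5;  W-103−W-101: −1108a + 632b = −1068.
Solving gives a = 0.677182, b = −0.502661.
Then c = 2267.4 − a·1484 − b·-39 = 1242.86.
At (1212, 563): z = 820.7 − 283.0 + 1242.86 = 1780.6 ft.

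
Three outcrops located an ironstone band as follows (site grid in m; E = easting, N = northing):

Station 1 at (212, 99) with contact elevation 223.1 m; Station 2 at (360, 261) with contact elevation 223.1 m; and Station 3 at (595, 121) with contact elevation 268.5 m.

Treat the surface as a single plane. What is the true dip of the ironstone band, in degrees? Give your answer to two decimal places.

9.62°

Two edge vectors: Station 1→Station 2 = (148, 162, 0), Station 1→Station 3 = (383, 22, 45.4).
Normal n = (Station 1→Station 2) × (Station 1→Station 3) = (7354.8, -6719.2, -58790).
So ∂z/∂E = −n_x/n_z = 0.12510 and ∂z/∂N = −n_y/n_z = −0.11429.
Gradient magnitude |∇z| = √(a² + b²) = √(0.01565 + 0.01306) = 0.16945.
True dip = arctan(0.16945) = 9.62°, dipping toward NW (azimuth ≈ 312°).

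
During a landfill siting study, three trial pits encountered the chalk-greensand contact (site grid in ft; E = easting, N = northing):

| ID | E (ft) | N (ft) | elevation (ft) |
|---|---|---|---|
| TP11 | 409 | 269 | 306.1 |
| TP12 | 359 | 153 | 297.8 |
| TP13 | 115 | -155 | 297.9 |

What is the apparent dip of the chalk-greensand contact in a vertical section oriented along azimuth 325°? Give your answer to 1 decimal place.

13.7°

Two edge vectors: TP11→TP12 = (-50, -116, -8.3), TP11→TP13 = (-294, -424, -8.2).
Normal n = (TP11→TP12) × (TP11→TP13) = (-2568, 2030.2, -12904).
So ∂z/∂E = −n_x/n_z = −0.19901 and ∂z/∂N = −n_y/n_z = 0.15733.
Unit vector along 325° is (sin 325°, cos 325°) = (-0.5736, 0.8192).
Slope in that direction = a·(-0.5736) + b·(0.8192) = 0.24302.
Apparent dip = arctan|0.24302| = 13.7° (true dip is 14.2°, so apparent ≤ true as expected).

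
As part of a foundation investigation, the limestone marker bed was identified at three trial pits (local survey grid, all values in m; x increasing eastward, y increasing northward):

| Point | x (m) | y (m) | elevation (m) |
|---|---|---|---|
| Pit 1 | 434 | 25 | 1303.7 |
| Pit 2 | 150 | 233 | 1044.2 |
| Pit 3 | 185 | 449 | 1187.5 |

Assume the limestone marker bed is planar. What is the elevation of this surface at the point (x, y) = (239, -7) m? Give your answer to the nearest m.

1045 m

Let the plane be z = a·x + b·y + c.
Pit 2−Pit 1: −284a + 208b = −259.5;  Pit 3−Pit 1: −249a + 424b = −116.2.
Solving gives a = 1.25114, b = 0.46069.
Then c = 1303.7 − a·434 − b·25 = 749.19.
At (239, -7): z = 299.0 − 3.2 + 749.19 = 1045.0 m.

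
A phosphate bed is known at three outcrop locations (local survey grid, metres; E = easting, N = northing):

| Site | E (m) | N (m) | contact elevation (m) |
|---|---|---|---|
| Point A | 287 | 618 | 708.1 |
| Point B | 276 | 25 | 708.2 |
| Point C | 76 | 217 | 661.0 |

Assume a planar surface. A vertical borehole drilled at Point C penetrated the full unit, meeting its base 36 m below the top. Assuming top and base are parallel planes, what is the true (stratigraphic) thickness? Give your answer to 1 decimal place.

Let the plane be z = a·E + b·N + c.
Point B−Point A: −11a − 593b = 0.1;  Point C−Point A: −211a − 401b = −47.1.
Solving gives a = 0.23171, b = −0.00447.
|∇z| = √(a²+b²) = 0.23175, so dip δ = arctan(0.23175) = 13.05°.
True thickness = vertical thickness × cos δ = 36 × cos 13.05° = 35.1 m.

35.1 m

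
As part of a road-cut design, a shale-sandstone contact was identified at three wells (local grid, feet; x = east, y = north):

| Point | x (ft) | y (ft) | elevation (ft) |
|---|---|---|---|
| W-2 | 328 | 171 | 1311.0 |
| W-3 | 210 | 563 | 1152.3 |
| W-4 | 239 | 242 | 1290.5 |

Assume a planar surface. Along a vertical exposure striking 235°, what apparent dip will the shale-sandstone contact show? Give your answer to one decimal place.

Two edge vectors: W-2→W-3 = (-118, 392, -158.7), W-2→W-4 = (-89, 71, -20.5).
Normal n = (W-2→W-3) × (W-2→W-4) = (3231.7, 11705.3, 26510).
So ∂z/∂x = −n_x/n_z = −0.12190 and ∂z/∂y = −n_y/n_z = −0.44154.
Unit vector along 235° is (sin 235°, cos 235°) = (-0.8192, -0.5736).
Slope in that direction = a·(-0.8192) + b·(-0.5736) = 0.35312.
Apparent dip = arctan|0.35312| = 19.4° (true dip is 24.6°, so apparent ≤ true as expected).

19.4°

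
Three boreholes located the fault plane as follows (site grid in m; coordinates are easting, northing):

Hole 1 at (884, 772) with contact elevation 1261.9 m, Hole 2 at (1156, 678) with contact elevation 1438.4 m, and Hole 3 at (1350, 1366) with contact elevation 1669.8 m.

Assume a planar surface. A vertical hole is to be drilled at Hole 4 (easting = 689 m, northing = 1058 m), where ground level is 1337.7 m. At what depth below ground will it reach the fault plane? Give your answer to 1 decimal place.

171.8 m

Two edge vectors: Hole 1→Hole 2 = (272, -94, 176.5), Hole 1→Hole 3 = (466, 594, 407.9).
Normal n = (Hole 1→Hole 2) × (Hole 1→Hole 3) = (-143183.6, -28699.8, 205372).
So ∂z/∂easting = −n_x/n_z = 0.697191 and ∂z/∂northing = −n_y/n_z = 0.139745.
Intercept c from Hole 1: 1261.9 − 616.32 − 107.88 = 537.70.
At (689, 1058): z_contact = 480.36 + 147.85 + 537.70 = 1165.91 m.
Depth below ground = 1337.7 − 1165.91 = 171.8 m.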